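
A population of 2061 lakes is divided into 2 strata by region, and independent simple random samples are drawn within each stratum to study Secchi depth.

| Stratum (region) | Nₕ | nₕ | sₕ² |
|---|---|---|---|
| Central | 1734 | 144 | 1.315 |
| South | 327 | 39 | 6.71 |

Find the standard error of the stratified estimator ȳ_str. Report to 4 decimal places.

0.0987

Var(ȳ_str) = Σₕ Wₕ²(1 − fₕ)sₕ²/nₕ with Wₕ = Nₕ/N, N = 2061.
Central: Wₕ = 0.84133916; term = 0.84133916²·(1 − 0.08304498)·1.315/144 = 0.0059272534.
South: Wₕ = 0.15866084; term = 0.15866084²·(1 − 0.11926606)·6.71/39 = 0.00381454.
Sum = 0.0097417934.
SE = √(0.0097417934) = 0.0987.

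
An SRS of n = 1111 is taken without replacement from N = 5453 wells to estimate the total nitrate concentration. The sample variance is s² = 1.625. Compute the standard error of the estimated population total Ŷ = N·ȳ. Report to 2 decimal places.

186.09

Var(Ŷ) = N²·Var(ȳ) = N²·(1 − n/N)·s²/n.
f = 1111/5453 = 0.20374106; Var(ȳ) = 0.79625894·1.625/1111 = 0.0011646452.
Var(Ŷ) = 5453² · 0.0011646452 = 34630.968.
SE(Ŷ) = √(34630.968) = 186.09.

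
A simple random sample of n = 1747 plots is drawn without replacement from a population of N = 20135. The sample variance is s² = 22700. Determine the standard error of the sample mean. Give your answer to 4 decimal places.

Under SRS without replacement, Var(ȳ) = (1 − f)·s²/n with f = n/N = 1747/20135 = 0.08676434.
Var(ȳ) = (1 − 0.08676434)·22700/1747 = 0.91323566·12.993703 = 11.866313.
SE(ȳ) = √(11.866313) = 3.4448.

3.4448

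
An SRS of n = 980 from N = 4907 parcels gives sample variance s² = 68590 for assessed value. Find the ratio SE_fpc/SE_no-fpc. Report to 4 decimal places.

f = n/N = 980/4907 = 0.19971469.
SE_no-fpc = √(s²/n) = 8.3659904; SE_fpc = √((1−f)s²/n) = 7.4841035.
Ratio = √(1−f) = 0.89458667.

0.8946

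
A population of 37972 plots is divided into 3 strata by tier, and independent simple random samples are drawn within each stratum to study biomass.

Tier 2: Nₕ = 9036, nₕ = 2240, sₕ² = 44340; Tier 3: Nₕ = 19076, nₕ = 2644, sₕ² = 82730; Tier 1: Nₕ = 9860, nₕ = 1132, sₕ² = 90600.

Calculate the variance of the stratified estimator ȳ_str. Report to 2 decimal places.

Var(ȳ_str) = Σₕ Wₕ²(1 − fₕ)sₕ²/nₕ with Wₕ = Nₕ/N, N = 37972.
Tier 2: Wₕ = 0.23796482; term = 0.23796482²·(1 − 0.24789730)·44340/2240 = 0.84304415.
Tier 3: Wₕ = 0.50237017; term = 0.50237017²·(1 − 0.13860348)·82730/2644 = 6.8022466.
Tier 1: Wₕ = 0.25966502; term = 0.25966502²·(1 − 0.11480730)·90600/1132 = 4.7769036.
Sum = 12.422194.

12.42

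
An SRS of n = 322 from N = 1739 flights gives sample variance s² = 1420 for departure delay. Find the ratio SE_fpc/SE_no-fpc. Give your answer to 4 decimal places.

f = n/N = 322/1739 = 0.18516389.
SE_no-fpc = √(s²/n) = 2.0999852; SE_fpc = √((1−f)s²/n) = 1.8956204.
Ratio = √(1−f) = 0.90268273.

0.9027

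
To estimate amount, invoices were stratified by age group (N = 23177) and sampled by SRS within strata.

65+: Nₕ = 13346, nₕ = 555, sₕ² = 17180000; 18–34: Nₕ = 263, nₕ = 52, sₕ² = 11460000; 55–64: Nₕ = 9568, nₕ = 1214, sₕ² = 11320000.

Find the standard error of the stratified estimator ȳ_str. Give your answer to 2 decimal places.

Var(ȳ_str) = Σₕ Wₕ²(1 − fₕ)sₕ²/nₕ with Wₕ = Nₕ/N, N = 23177.
65+: Wₕ = 0.57582949; term = 0.57582949²·(1 − 0.04158549)·17180000/555 = 9837.1967.
18–34: Wₕ = 0.01134746; term = 0.01134746²·(1 − 0.19771863)·11460000/52 = 22.76696.
55–64: Wₕ = 0.41282306; term = 0.41282306²·(1 − 0.12688127)·11320000/1214 = 1387.487.
Sum = 11247.451.
SE = √(11247.451) = 106.05.

106.05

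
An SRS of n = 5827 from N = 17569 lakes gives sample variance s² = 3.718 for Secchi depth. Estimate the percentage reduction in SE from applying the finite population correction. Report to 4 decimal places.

f = n/N = 5827/17569 = 0.33166373.
SE_no-fpc = √(s²/n) = 0.025259932; SE_fpc = √((1−f)s²/n) = 0.020650459.
Ratio = √(1−f) = 0.81751836. Reduction = 100·(1 − 0.81751836) = 18.2482%.

18.2482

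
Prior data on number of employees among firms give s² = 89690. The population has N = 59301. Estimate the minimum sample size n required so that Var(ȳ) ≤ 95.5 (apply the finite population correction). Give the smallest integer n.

Without fpc, n₀ = s²/D = 89690/95.5 = 939.1623.
With fpc, (1 − n/N)·s²/n ≤ D requires n ≥ n₀/(1 + n₀/N) = 939.1623/(1 + 939.1623/59301) = 924.5205.
Rounding up, n = 925.

925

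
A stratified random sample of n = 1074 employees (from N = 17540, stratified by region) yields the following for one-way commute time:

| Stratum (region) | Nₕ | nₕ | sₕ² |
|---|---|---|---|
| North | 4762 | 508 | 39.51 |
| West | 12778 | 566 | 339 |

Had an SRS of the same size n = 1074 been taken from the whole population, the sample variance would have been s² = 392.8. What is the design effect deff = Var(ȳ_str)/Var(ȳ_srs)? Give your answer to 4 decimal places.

Var(ȳ_str) = Σ Wₕ²(1−fₕ)sₕ²/nₕ with Wₕ = Nₕ/17540:
  North: (4762/17540)²·(1−508/4762)·39.51/508 = 0.0051211915
  West: (12778/17540)²·(1−566/12778)·339/566 = 0.30379021
  → Var(ȳ_str) = 0.3089114.
Var(ȳ_srs) = (1 − 1074/17540)·392.8/1074 = 0.34334104.
deff = 0.3089114 / 0.34334104 = 0.8997.

0.8997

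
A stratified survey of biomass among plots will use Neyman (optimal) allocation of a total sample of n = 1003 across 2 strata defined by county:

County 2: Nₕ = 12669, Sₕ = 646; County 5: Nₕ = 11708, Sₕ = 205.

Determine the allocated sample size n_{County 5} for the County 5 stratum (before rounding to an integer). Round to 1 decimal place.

227.4

Neyman allocation: nₕ = n·NₕSₕ / Σⱼ NⱼSⱼ.
Σ NⱼSⱼ = 12669·646 + 11708·205 = 1.0584314 × 10^7.
n_{County 5} = 1003·11708·205 / (1.0584314 × 10^7) = 227.4.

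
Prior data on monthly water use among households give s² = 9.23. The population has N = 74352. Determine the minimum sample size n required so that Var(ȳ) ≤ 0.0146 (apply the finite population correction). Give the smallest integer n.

Without fpc, n₀ = s²/D = 9.23/0.0146 = 632.1918.
With fpc, (1 − n/N)·s²/n ≤ D requires n ≥ n₀/(1 + n₀/N) = 632.1918/(1 + 632.1918/74352) = 626.8618.
Rounding up, n = 627.

627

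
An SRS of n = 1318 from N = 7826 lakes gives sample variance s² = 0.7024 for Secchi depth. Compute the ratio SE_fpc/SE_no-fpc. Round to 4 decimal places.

f = n/N = 1318/7826 = 0.16841298.
SE_no-fpc = √(s²/n) = 0.023085248; SE_fpc = √((1−f)s²/n) = 0.021051759.
Ratio = √(1−f) = 0.91191393.

0.9119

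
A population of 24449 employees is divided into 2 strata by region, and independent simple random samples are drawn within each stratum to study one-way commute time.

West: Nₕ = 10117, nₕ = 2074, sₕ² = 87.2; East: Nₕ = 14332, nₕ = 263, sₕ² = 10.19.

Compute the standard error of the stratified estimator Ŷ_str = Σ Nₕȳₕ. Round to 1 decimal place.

Var(Ŷ_str) = Σₕ Nₕ²(1 − fₕ)sₕ²/nₕ.
West: 10117²·(1 − 2074/10117)·87.2/2074 = 3.4211928 × 10^6.
East: 14332²·(1 − 263/14332)·10.19/263 = 7.8124718 × 10^6.
Sum = 1.1233665 × 10^7.
SE = √(1.1233665 × 10^7) = 3351.7.

3351.7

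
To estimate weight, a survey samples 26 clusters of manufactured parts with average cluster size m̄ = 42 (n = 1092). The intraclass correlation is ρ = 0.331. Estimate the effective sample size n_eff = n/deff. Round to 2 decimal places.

deff = 1 + (42 − 1)·0.331 = 1 + 13.571 = 14.571.
n_eff = 1092 / 14.571 = 74.94.

74.94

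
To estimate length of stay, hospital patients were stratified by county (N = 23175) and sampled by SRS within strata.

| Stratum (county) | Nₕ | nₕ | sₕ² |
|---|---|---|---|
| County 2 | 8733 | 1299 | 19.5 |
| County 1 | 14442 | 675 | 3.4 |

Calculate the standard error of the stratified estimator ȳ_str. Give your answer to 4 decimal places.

0.0607

Var(ȳ_str) = Σₕ Wₕ²(1 − fₕ)sₕ²/nₕ with Wₕ = Nₕ/N, N = 23175.
County 2: Wₕ = 0.37682848; term = 0.37682848²·(1 − 0.14874614)·19.5/1299 = 0.0018145628.
County 1: Wₕ = 0.62317152; term = 0.62317152²·(1 − 0.04673868)·3.4/675 = 0.0018646714.
Sum = 0.0036792342.
SE = √(0.0036792342) = 0.0607.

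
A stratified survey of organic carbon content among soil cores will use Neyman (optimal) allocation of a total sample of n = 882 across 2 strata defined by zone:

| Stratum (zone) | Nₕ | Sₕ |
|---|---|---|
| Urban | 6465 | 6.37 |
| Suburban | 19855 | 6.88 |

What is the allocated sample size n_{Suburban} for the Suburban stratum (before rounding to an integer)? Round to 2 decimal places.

677.69

Neyman allocation: nₕ = n·NₕSₕ / Σⱼ NⱼSⱼ.
Σ NⱼSⱼ = 6465·6.37 + 19855·6.88 = 177784.45.
n_{Suburban} = 882·19855·6.88 / 177784.45 = 677.69.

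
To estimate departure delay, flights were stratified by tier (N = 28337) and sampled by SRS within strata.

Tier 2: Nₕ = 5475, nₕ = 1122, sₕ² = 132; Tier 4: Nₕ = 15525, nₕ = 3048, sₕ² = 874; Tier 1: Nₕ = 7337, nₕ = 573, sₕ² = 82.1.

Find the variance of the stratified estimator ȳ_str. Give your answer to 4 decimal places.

Var(ȳ_str) = Σₕ Wₕ²(1 − fₕ)sₕ²/nₕ with Wₕ = Nₕ/N, N = 28337.
Tier 2: Wₕ = 0.19321029; term = 0.19321029²·(1 − 0.20493151)·132/1122 = 0.003491774.
Tier 4: Wₕ = 0.54787028; term = 0.54787028²·(1 − 0.19632850)·874/3048 = 0.069172029.
Tier 1: Wₕ = 0.25891943; term = 0.25891943²·(1 − 0.07809731)·82.1/573 = 0.0088552925.
Sum = 0.081519096.

0.0815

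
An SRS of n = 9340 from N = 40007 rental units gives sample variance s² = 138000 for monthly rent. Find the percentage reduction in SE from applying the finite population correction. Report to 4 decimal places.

f = n/N = 9340/40007 = 0.23345914.
SE_no-fpc = √(s²/n) = 3.8438471; SE_fpc = √((1−f)s²/n) = 3.3653773.
Ratio = √(1−f) = 0.87552319. Reduction = 100·(1 − 0.87552319) = 12.4477%.

12.4477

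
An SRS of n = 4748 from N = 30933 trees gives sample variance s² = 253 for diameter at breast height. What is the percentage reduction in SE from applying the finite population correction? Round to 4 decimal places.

f = n/N = 4748/30933 = 0.15349303.
SE_no-fpc = √(s²/n) = 0.23083673; SE_fpc = √((1−f)s²/n) = 0.21238321.
Ratio = √(1−f) = 0.92005813. Reduction = 100·(1 − 0.92005813) = 7.9942%.

7.9942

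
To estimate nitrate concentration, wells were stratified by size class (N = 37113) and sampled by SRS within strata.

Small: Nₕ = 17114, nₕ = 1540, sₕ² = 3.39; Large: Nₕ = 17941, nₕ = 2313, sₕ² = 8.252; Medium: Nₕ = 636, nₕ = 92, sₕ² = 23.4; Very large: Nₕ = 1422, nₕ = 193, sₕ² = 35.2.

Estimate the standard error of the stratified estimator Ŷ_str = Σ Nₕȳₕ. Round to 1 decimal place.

Var(Ŷ_str) = Σₕ Nₕ²(1 − fₕ)sₕ²/nₕ.
Small: 17114²·(1 − 1540/17114)·3.39/1540 = 586719.71.
Large: 17941²·(1 − 2313/17941)·8.252/2313 = 1.0003078 × 10^6.
Medium: 636²·(1 − 92/636)·23.4/92 = 88000.278.
Very large: 1422²·(1 − 193/1422)·35.2/193 = 318740.19.
Sum = 1.993768 × 10^6.
SE = √(1.993768 × 10^6) = 1412.0.

1412.0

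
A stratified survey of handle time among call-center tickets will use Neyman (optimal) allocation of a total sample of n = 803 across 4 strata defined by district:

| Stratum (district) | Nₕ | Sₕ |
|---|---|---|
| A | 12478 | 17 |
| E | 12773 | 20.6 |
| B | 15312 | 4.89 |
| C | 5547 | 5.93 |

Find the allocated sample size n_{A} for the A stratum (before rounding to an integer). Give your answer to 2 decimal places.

Neyman allocation: nₕ = n·NₕSₕ / Σⱼ NⱼSⱼ.
Σ NⱼSⱼ = 12478·17 + 12773·20.6 + 15312·4.89 + 5547·5.93 = 583019.19.
n_{A} = 803·12478·17 / 583019.19 = 292.16.

292.16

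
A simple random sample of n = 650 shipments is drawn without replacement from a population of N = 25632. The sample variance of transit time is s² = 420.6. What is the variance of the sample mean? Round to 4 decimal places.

0.6307

Under SRS without replacement, Var(ȳ) = (1 − f)·s²/n with f = n/N = 650/25632 = 0.02535893.
Var(ȳ) = (1 − 0.02535893)·420.6/650 = 0.97464107·0.64707692 = 0.63066775.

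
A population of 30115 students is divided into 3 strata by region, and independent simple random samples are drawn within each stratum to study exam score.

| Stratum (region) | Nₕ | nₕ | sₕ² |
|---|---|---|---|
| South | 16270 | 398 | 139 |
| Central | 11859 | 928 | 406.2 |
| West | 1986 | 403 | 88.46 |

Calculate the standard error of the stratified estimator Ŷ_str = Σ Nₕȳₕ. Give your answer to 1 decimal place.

Var(Ŷ_str) = Σₕ Nₕ²(1 − fₕ)sₕ²/nₕ.
South: 16270²·(1 − 398/16270)·139/398 = 9.0188453 × 10^7.
Central: 11859²·(1 − 928/11859)·406.2/928 = 5.6741382 × 10^7.
West: 1986²·(1 − 403/1986)·88.46/403 = 690084.14.
Sum = 1.4761992 × 10^8.
SE = √(1.4761992 × 10^8) = 12149.9.

12149.9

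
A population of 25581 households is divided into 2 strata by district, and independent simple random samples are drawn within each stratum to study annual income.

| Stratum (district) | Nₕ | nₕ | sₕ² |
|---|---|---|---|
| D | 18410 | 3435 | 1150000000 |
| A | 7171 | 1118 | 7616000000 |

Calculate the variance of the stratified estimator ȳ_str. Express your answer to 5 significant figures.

592900

Var(ȳ_str) = Σₕ Wₕ²(1 − fₕ)sₕ²/nₕ with Wₕ = Nₕ/N, N = 25581.
D: Wₕ = 0.71967476; term = 0.71967476²·(1 − 0.18658338)·1150000000/3435 = 141044.67.
A: Wₕ = 0.28032524; term = 0.28032524²·(1 − 0.15590573)·7616000000/1118 = 451856.46.
Sum = 592901.13.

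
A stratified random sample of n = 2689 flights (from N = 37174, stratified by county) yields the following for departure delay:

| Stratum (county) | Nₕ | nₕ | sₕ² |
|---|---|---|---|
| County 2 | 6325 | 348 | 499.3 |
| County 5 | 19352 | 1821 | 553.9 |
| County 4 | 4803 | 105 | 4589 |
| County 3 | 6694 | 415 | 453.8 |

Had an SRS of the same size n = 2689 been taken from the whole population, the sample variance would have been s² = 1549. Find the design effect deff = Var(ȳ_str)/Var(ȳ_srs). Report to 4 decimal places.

1.6109

Var(ȳ_str) = Σ Wₕ²(1−fₕ)sₕ²/nₕ with Wₕ = Nₕ/37174:
  County 2: (6325/37174)²·(1−348/6325)·499.3/348 = 0.03925071
  County 5: (19352/37174)²·(1−1821/19352)·553.9/1821 = 0.074675025
  County 4: (4803/37174)²·(1−105/4803)·4589/105 = 0.71363439
  County 3: (6694/37174)²·(1−415/6694)·453.8/415 = 0.033259368
  → Var(ȳ_str) = 0.86081949.
Var(ȳ_srs) = (1 − 2689/37174)·1549/2689 = 0.53438167.
deff = 0.86081949 / 0.53438167 = 1.6109.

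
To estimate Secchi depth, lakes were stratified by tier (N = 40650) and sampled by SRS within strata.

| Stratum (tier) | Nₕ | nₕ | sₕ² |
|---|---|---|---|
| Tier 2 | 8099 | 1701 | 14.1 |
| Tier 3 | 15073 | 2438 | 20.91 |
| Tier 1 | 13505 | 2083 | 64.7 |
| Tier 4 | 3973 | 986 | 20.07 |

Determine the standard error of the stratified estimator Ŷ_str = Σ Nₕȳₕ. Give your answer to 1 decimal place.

2663.8

Var(Ŷ_str) = Σₕ Nₕ²(1 − fₕ)sₕ²/nₕ.
Tier 2: 8099²·(1 − 1701/8099)·14.1/1701 = 429526.97.
Tier 3: 15073²·(1 − 2438/15073)·20.91/2438 = 1.6334103 × 10^6.
Tier 1: 13505²·(1 − 2083/13505)·64.7/2083 = 4.7912822 × 10^6.
Tier 4: 3973²·(1 − 986/3973)·20.07/986 = 241559.57.
Sum = 7.095779 × 10^6.
SE = √(7.095779 × 10^6) = 2663.8.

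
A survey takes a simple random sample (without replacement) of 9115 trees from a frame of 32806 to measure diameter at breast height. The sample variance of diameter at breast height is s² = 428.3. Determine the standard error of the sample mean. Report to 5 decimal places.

0.18421

Under SRS without replacement, Var(ȳ) = (1 − f)·s²/n with f = n/N = 9115/32806 = 0.27784552.
Var(ȳ) = (1 − 0.27784552)·428.3/9115 = 0.72215448·0.046988481 = 0.033932942.
SE(ȳ) = √(0.033932942) = 0.18421.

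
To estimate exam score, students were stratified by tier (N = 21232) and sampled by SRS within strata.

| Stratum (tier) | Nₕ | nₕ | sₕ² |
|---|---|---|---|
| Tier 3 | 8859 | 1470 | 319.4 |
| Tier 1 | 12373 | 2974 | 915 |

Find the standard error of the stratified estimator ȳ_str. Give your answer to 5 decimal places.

0.33305

Var(ȳ_str) = Σₕ Wₕ²(1 − fₕ)sₕ²/nₕ with Wₕ = Nₕ/N, N = 21232.
Tier 3: Wₕ = 0.41724755; term = 0.41724755²·(1 − 0.16593295)·319.4/1470 = 0.031550492.
Tier 1: Wₕ = 0.58275245; term = 0.58275245²·(1 − 0.24036208)·915/2974 = 0.079369744.
Sum = 0.11092024.
SE = √(0.11092024) = 0.33305.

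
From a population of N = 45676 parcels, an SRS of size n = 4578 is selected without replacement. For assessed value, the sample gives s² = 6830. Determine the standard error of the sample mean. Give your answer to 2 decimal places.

1.16

Under SRS without replacement, Var(ȳ) = (1 − f)·s²/n with f = n/N = 4578/45676 = 0.10022769.
Var(ȳ) = (1 − 0.10022769)·6830/4578 = 0.89977231·1.4919179 = 1.3423864.
SE(ȳ) = √(1.3423864) = 1.16.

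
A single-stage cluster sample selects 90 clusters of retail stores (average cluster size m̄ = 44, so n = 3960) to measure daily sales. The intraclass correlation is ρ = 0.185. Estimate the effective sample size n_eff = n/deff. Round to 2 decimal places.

442.21

deff = 1 + (44 − 1)·0.185 = 1 + 7.955 = 8.955.
n_eff = 3960 / 8.955 = 442.21.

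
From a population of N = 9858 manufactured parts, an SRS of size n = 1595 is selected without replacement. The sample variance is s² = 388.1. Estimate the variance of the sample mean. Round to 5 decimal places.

0.20395

Under SRS without replacement, Var(ȳ) = (1 − f)·s²/n with f = n/N = 1595/9858 = 0.16179752.
Var(ȳ) = (1 − 0.16179752)·388.1/1595 = 0.83820248·0.24332288 = 0.20395384.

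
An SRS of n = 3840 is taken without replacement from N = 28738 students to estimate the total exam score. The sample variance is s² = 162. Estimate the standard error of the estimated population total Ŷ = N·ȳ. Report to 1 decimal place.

Var(Ŷ) = N²·Var(ȳ) = N²·(1 − n/N)·s²/n.
f = 3840/28738 = 0.13362099; Var(ȳ) = 0.86637901·162/3840 = 0.036550364.
Var(Ŷ) = 28738² · 0.036550364 = 3.0185946 × 10^7.
SE(Ŷ) = √(3.0185946 × 10^7) = 5494.2.

5494.2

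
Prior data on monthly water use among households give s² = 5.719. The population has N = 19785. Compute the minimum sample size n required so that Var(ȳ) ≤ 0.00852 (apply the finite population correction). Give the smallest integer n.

Without fpc, n₀ = s²/D = 5.719/0.00852 = 671.2441.
With fpc, (1 − n/N)·s²/n ≤ D requires n ≥ n₀/(1 + n₀/N) = 671.2441/(1 + 671.2441/19785) = 649.2181.
Rounding up, n = 650.

650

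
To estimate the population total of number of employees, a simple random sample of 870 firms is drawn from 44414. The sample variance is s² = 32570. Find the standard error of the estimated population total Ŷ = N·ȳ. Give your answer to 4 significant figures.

269100

Var(Ŷ) = N²·Var(ȳ) = N²·(1 − n/N)·s²/n.
f = 870/44414 = 0.01958842; Var(ȳ) = 0.98041158·32570/870 = 36.703454.
Var(Ŷ) = 44414² · 36.703454 = 7.2401358 × 10^10.
SE(Ŷ) = √(7.2401358 × 10^10) = 269100.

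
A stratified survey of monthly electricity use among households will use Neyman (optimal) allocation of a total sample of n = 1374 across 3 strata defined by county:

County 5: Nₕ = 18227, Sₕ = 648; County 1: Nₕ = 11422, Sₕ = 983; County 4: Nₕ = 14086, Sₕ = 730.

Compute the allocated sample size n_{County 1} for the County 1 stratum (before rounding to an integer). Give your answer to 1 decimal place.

463.0

Neyman allocation: nₕ = n·NₕSₕ / Σⱼ NⱼSⱼ.
Σ NⱼSⱼ = 18227·648 + 11422·983 + 14086·730 = 3.3321702 × 10^7.
n_{County 1} = 1374·11422·983 / (3.3321702 × 10^7) = 463.0.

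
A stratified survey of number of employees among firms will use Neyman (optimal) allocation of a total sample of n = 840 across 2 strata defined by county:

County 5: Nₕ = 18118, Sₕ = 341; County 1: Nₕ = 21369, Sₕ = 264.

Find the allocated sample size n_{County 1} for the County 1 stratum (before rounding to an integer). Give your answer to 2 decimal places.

400.92

Neyman allocation: nₕ = n·NₕSₕ / Σⱼ NⱼSⱼ.
Σ NⱼSⱼ = 18118·341 + 21369·264 = 1.1819654 × 10^7.
n_{County 1} = 840·21369·264 / (1.1819654 × 10^7) = 400.92.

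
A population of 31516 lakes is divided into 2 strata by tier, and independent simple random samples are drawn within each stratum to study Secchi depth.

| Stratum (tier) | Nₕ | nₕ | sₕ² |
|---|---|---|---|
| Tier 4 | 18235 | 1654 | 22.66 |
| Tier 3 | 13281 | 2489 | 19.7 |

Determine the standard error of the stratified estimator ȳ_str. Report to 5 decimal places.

Var(ȳ_str) = Σₕ Wₕ²(1 − fₕ)sₕ²/nₕ with Wₕ = Nₕ/N, N = 31516.
Tier 4: Wₕ = 0.57859500; term = 0.57859500²·(1 − 0.09070469)·22.66/1654 = 0.0041704095.
Tier 3: Wₕ = 0.42140500; term = 0.42140500²·(1 − 0.18741059)·19.7/2489 = 0.0011421203.
Sum = 0.0053125298.
SE = √(0.0053125298) = 0.07289.

0.07289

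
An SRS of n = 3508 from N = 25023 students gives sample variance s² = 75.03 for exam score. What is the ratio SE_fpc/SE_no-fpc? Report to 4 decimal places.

f = n/N = 3508/25023 = 0.14019102.
SE_no-fpc = √(s²/n) = 0.14624724; SE_fpc = √((1−f)s²/n) = 0.13560905.
Ratio = √(1−f) = 0.92725885.

0.9273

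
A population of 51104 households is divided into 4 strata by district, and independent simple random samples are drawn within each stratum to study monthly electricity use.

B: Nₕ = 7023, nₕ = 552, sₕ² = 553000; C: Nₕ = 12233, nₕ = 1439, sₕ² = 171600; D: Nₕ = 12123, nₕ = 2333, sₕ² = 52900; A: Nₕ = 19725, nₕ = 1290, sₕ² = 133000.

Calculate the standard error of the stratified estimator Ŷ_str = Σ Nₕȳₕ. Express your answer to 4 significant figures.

318500

Var(Ŷ_str) = Σₕ Nₕ²(1 − fₕ)sₕ²/nₕ.
B: 7023²·(1 − 552/7023)·553000/552 = 4.5528162 × 10^10.
C: 12233²·(1 − 1439/12233)·171600/1439 = 1.5746059 × 10^10.
D: 12123²·(1 − 2333/12123)·52900/2333 = 2.6911241 × 10^9.
A: 19725²·(1 − 1290/19725)·133000/1290 = 3.7490574 × 10^10.
Sum = 1.0145592 × 10^11.
SE = √(1.0145592 × 10^11) = 318500.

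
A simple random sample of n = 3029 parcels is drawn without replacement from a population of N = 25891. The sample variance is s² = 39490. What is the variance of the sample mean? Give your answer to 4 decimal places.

11.5121

Under SRS without replacement, Var(ȳ) = (1 − f)·s²/n with f = n/N = 3029/25891 = 0.11699046.
Var(ȳ) = (1 − 0.11699046)·39490/3029 = 0.88300954·13.037306 = 11.512066.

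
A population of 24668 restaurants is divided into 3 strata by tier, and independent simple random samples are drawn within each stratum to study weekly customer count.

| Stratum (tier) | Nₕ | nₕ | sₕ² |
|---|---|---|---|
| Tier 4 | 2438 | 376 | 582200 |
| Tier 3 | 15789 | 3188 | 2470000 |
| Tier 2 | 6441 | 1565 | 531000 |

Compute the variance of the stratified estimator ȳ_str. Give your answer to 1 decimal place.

Var(ȳ_str) = Σₕ Wₕ²(1 − fₕ)sₕ²/nₕ with Wₕ = Nₕ/N, N = 24668.
Tier 4: Wₕ = 0.09883250; term = 0.09883250²·(1 − 0.15422477)·582200/376 = 12.792011.
Tier 3: Wₕ = 0.64006000; term = 0.64006000²·(1 − 0.20191272)·2470000/3188 = 253.32054.
Tier 2: Wₕ = 0.26110751; term = 0.26110751²·(1 − 0.24297469)·531000/1565 = 17.51174.
Sum = 283.62429.

283.6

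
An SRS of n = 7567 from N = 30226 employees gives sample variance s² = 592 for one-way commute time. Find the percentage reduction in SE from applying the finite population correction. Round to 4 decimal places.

f = n/N = 7567/30226 = 0.25034738.
SE_no-fpc = √(s²/n) = 0.2797042; SE_fpc = √((1−f)s²/n) = 0.24217484.
Ratio = √(1−f) = 0.86582482. Reduction = 100·(1 − 0.86582482) = 13.4175%.

13.4175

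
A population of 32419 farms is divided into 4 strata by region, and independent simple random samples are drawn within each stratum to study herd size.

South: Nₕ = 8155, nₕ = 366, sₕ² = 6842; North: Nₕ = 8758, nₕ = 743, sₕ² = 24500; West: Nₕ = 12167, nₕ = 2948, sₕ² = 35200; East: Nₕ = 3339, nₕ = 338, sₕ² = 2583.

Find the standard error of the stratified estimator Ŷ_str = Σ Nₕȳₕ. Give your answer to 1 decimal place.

70128.2

Var(Ŷ_str) = Σₕ Nₕ²(1 − fₕ)sₕ²/nₕ.
South: 8155²·(1 − 366/8155)·6842/366 = 1.187429 × 10^9.
North: 8758²·(1 − 743/8758)·24500/743 = 2.3146522 × 10^9.
West: 12167²·(1 − 2948/12167)·35200/2948 = 1.3393143 × 10^9.
East: 3339²·(1 − 338/3339)·2583/338 = 7.6575549 × 10^7.
Sum = 4.917971 × 10^9.
SE = √(4.917971 × 10^9) = 70128.2.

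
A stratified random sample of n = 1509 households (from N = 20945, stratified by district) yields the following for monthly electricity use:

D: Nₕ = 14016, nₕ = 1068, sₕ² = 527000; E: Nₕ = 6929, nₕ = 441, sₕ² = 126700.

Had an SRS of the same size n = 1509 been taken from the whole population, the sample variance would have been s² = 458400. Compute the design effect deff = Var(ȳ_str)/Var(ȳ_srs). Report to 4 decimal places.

Var(ȳ_str) = Σ Wₕ²(1−fₕ)sₕ²/nₕ with Wₕ = Nₕ/20945:
  D: (14016/20945)²·(1−1068/14016)·527000/1068 = 204.12933
  E: (6929/20945)²·(1−441/6929)·126700/441 = 29.441416
  → Var(ȳ_str) = 233.57075.
Var(ȳ_srs) = (1 − 1509/20945)·458400/1509 = 281.89144.
deff = 233.57075 / 281.89144 = 0.8286.

0.8286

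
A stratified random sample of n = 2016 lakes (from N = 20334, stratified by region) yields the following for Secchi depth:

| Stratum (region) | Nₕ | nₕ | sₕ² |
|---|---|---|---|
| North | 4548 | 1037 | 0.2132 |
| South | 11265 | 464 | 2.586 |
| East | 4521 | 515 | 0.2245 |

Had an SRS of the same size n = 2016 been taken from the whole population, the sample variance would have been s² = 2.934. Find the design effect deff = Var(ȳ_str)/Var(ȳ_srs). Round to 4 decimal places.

Var(ȳ_str) = Σ Wₕ²(1−fₕ)sₕ²/nₕ with Wₕ = Nₕ/20334:
  North: (4548/20334)²·(1−1037/4548)·0.2132/1037 = 7.9398828 × 10^-6
  South: (11265/20334)²·(1−464/11265)·2.586/464 = 0.0016400612
  East: (4521/20334)²·(1−515/4521)·0.2245/515 = 1.9094528 × 10^-5
  → Var(ȳ_str) = 0.0016670956.
Var(ȳ_srs) = (1 − 2016/20334)·2.934/2016 = 0.0013110668.
deff = 0.0016670956 / 0.0013110668 = 1.2716.

1.2716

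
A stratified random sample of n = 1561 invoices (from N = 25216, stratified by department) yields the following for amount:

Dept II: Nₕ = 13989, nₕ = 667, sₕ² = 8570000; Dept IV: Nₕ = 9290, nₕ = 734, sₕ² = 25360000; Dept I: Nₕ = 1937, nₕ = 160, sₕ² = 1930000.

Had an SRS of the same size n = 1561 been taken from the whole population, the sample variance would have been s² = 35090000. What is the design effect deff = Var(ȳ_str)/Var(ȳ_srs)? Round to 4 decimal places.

0.3865

Var(ȳ_str) = Σ Wₕ²(1−fₕ)sₕ²/nₕ with Wₕ = Nₕ/25216:
  Dept II: (13989/25216)²·(1−667/13989)·8570000/667 = 3765.8125
  Dept IV: (9290/25216)²·(1−734/9290)·25360000/734 = 4319.0406
  Dept I: (1937/25216)²·(1−160/1937)·1930000/160 = 65.298316
  → Var(ȳ_str) = 8150.1514.
Var(ȳ_srs) = (1 − 1561/25216)·35090000/1561 = 21087.603.
deff = 8150.1514 / 21087.603 = 0.3865.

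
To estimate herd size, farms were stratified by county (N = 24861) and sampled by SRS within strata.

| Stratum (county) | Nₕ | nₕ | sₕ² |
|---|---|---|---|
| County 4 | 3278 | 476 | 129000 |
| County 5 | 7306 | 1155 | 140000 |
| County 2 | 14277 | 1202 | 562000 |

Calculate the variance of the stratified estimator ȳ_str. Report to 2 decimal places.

Var(ȳ_str) = Σₕ Wₕ²(1 − fₕ)sₕ²/nₕ with Wₕ = Nₕ/N, N = 24861.
County 4: Wₕ = 0.13185310; term = 0.13185310²·(1 − 0.14521049)·129000/476 = 4.0273804.
County 5: Wₕ = 0.29387394; term = 0.29387394²·(1 − 0.15808924)·140000/1155 = 8.8132129.
County 2: Wₕ = 0.57427296; term = 0.57427296²·(1 − 0.08419136)·562000/1202 = 141.21256.
Sum = 154.05315.

154.05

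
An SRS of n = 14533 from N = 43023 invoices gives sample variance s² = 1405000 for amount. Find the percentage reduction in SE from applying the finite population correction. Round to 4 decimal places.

18.6241

f = n/N = 14533/43023 = 0.33779606.
SE_no-fpc = √(s²/n) = 9.8324224; SE_fpc = √((1−f)s²/n) = 8.0012236.
Ratio = √(1−f) = 0.81375914. Reduction = 100·(1 − 0.81375914) = 18.6241%.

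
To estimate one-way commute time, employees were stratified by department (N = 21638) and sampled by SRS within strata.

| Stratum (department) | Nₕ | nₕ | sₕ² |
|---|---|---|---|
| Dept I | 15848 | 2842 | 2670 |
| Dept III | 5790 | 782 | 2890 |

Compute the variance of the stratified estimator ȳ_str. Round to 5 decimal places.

Var(ȳ_str) = Σₕ Wₕ²(1 − fₕ)sₕ²/nₕ with Wₕ = Nₕ/N, N = 21638.
Dept I: Wₕ = 0.73241520; term = 0.73241520²·(1 − 0.17932862)·2670/2842 = 0.41359108.
Dept III: Wₕ = 0.26758480; term = 0.26758480²·(1 − 0.13506045)·2890/782 = 0.22887573.
Sum = 0.64246681.

0.64247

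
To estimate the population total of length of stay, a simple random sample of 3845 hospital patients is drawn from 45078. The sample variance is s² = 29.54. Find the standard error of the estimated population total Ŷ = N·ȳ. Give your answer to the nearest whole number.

Var(Ŷ) = N²·Var(ȳ) = N²·(1 − n/N)·s²/n.
f = 3845/45078 = 0.08529660; Var(ȳ) = 0.91470340·29.54/3845 = 0.0070273962.
Var(Ŷ) = 45078² · 0.0070273962 = 1.4279852 × 10^7.
SE(Ŷ) = √(1.4279852 × 10^7) = 3779.

3779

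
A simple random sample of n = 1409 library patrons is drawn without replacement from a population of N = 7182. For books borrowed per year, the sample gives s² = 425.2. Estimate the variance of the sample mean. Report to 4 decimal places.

Under SRS without replacement, Var(ȳ) = (1 − f)·s²/n with f = n/N = 1409/7182 = 0.19618491.
Var(ȳ) = (1 − 0.19618491)·425.2/1409 = 0.80381509·0.30177431 = 0.24257074.

0.2426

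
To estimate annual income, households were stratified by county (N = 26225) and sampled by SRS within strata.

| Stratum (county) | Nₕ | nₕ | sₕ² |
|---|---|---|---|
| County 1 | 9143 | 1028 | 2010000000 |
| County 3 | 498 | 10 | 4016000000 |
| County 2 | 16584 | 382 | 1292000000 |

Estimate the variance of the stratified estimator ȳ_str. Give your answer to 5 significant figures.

Var(ȳ_str) = Σₕ Wₕ²(1 − fₕ)sₕ²/nₕ with Wₕ = Nₕ/N, N = 26225.
County 1: Wₕ = 0.34863680; term = 0.34863680²·(1 − 0.11243574)·2010000000/1028 = 210935.27.
County 3: Wₕ = 0.01898951; term = 0.01898951²·(1 − 0.02008032)·4016000000/10 = 141909.63.
County 2: Wₕ = 0.63237369; term = 0.63237369²·(1 − 0.02303425)·1292000000/382 = 1.321375 × 10^6.
Sum = 1.6742199 × 10^6.

1.6742 × 10^6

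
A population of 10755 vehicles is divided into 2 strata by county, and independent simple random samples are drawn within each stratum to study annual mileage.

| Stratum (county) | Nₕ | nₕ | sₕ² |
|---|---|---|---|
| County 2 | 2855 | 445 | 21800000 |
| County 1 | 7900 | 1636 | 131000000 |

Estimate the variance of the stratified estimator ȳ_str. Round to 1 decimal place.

37170.8

Var(ȳ_str) = Σₕ Wₕ²(1 − fₕ)sₕ²/nₕ with Wₕ = Nₕ/N, N = 10755.
County 2: Wₕ = 0.26545793; term = 0.26545793²·(1 − 0.15586690)·21800000/445 = 2914.0621.
County 1: Wₕ = 0.73454207; term = 0.73454207²·(1 − 0.20708861)·131000000/1636 = 34256.738.
Sum = 37170.8.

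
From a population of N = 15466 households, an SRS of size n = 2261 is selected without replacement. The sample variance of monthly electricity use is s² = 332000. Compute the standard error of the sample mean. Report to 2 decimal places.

Under SRS without replacement, Var(ȳ) = (1 − f)·s²/n with f = n/N = 2261/15466 = 0.14619165.
Var(ȳ) = (1 − 0.14619165)·332000/2261 = 0.85380835·146.83768 = 125.37124.
SE(ȳ) = √(125.37124) = 11.20.

11.20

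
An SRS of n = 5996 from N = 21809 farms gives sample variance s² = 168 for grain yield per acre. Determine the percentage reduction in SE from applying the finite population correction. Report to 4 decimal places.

f = n/N = 5996/21809 = 0.27493237.
SE_no-fpc = √(s²/n) = 0.16738781; SE_fpc = √((1−f)s²/n) = 0.14253223.
Ratio = √(1−f) = 0.85150903. Reduction = 100·(1 − 0.85150903) = 14.8491%.

14.8491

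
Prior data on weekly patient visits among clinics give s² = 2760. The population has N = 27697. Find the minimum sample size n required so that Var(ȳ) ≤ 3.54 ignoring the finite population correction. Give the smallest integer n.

Without fpc, n₀ = s²/D = 2760/3.54 = 779.6610.
Rounding up, n = 780.

780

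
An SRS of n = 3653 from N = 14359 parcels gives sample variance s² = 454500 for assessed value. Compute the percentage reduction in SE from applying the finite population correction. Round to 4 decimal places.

f = n/N = 3653/14359 = 0.25440490.
SE_no-fpc = √(s²/n) = 11.154295; SE_fpc = √((1−f)s²/n) = 9.6314934.
Ratio = √(1−f) = 0.86347849. Reduction = 100·(1 − 0.86347849) = 13.6522%.

13.6522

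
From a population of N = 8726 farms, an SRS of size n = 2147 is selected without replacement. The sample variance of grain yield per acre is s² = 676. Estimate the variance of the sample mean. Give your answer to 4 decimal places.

0.2374

Under SRS without replacement, Var(ȳ) = (1 − f)·s²/n with f = n/N = 2147/8726 = 0.24604630.
Var(ȳ) = (1 − 0.24604630)·676/2147 = 0.75395370·0.31485794 = 0.23738831.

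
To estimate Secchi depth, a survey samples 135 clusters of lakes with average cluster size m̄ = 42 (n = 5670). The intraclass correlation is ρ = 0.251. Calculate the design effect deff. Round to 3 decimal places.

deff = 1 + (42 − 1)·0.251 = 1 + 10.291 = 11.291.

11.291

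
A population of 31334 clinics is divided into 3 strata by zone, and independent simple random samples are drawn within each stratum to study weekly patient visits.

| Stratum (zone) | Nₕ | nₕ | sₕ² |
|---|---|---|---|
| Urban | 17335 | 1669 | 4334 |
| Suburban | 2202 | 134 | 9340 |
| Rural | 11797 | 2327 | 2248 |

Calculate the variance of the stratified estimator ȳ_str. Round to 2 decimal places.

1.15

Var(ȳ_str) = Σₕ Wₕ²(1 − fₕ)sₕ²/nₕ with Wₕ = Nₕ/N, N = 31334.
Urban: Wₕ = 0.55323291; term = 0.55323291²·(1 − 0.09627920)·4334/1669 = 0.71826195.
Suburban: Wₕ = 0.07027510; term = 0.07027510²·(1 − 0.06085377)·9340/134 = 0.32327956.
Rural: Wₕ = 0.37649199; term = 0.37649199²·(1 − 0.19725354)·2248/2327 = 0.10992331.
Sum = 1.1514648.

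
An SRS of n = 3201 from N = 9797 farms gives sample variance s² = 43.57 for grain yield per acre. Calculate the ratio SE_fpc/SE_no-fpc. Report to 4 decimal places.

0.8205

f = n/N = 3201/9797 = 0.32673267.
SE_no-fpc = √(s²/n) = 0.11666778; SE_fpc = √((1−f)s²/n) = 0.095729262.
Ratio = √(1−f) = 0.82052869.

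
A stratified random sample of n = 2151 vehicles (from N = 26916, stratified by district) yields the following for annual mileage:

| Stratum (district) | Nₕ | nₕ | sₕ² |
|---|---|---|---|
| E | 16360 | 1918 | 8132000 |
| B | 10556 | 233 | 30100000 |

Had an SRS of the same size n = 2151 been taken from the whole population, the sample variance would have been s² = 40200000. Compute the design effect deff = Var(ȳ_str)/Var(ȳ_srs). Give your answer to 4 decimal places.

Var(ȳ_str) = Σ Wₕ²(1−fₕ)sₕ²/nₕ with Wₕ = Nₕ/26916:
  E: (16360/26916)²·(1−1918/16360)·8132000/1918 = 1382.7331
  B: (10556/26916)²·(1−233/10556)·30100000/233 = 19430.986
  → Var(ȳ_str) = 20813.719.
Var(ȳ_srs) = (1 − 2151/26916)·40200000/2151 = 17195.446.
deff = 20813.719 / 17195.446 = 1.2104.

1.2104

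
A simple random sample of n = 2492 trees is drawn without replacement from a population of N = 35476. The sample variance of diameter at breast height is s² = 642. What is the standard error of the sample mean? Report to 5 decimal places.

0.48942

Under SRS without replacement, Var(ȳ) = (1 − f)·s²/n with f = n/N = 2492/35476 = 0.07024467.
Var(ȳ) = (1 − 0.07024467)·642/2492 = 0.92975533·0.2576244 = 0.23952766.
SE(ȳ) = √(0.23952766) = 0.48942.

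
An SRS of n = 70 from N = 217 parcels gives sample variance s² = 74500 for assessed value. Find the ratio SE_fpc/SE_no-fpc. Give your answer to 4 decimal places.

0.8231

f = n/N = 70/217 = 0.32258065.
SE_no-fpc = √(s²/n) = 32.623392; SE_fpc = √((1−f)s²/n) = 26.850842.
Ratio = √(1−f) = 0.82305489.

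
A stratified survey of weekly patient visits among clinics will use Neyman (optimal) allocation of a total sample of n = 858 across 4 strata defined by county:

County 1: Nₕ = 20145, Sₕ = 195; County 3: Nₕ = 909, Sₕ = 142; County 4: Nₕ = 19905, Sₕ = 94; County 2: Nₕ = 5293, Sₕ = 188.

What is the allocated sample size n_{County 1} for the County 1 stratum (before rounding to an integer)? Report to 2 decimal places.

486.81

Neyman allocation: nₕ = n·NₕSₕ / Σⱼ NⱼSⱼ.
Σ NⱼSⱼ = 20145·195 + 909·142 + 19905·94 + 5293·188 = 6.923507 × 10^6.
n_{County 1} = 858·20145·195 / (6.923507 × 10^6) = 486.81.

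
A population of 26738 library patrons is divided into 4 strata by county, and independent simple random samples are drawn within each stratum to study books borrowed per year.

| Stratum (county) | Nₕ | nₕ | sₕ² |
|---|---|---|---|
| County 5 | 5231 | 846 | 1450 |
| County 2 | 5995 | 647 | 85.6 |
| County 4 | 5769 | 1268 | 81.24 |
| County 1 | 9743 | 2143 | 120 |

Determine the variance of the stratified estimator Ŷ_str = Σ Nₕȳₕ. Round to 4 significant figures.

Var(Ŷ_str) = Σₕ Nₕ²(1 − fₕ)sₕ²/nₕ.
County 5: 5231²·(1 − 846/5231)·1450/846 = 3.9314428 × 10^7.
County 2: 5995²·(1 − 647/5995)·85.6/647 = 4.2417989 × 10^6.
County 4: 5769²·(1 − 1268/5769)·81.24/1268 = 1.6636433 × 10^6.
County 1: 9743²·(1 − 2143/9743)·120/2143 = 4.1463444 × 10^6.
Sum = 4.9366215 × 10^7.

4.937 × 10^7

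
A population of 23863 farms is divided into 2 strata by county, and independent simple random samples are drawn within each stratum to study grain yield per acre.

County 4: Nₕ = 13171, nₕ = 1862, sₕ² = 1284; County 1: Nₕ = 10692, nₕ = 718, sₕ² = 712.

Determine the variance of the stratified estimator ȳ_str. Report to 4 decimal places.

0.3661

Var(ȳ_str) = Σₕ Wₕ²(1 − fₕ)sₕ²/nₕ with Wₕ = Nₕ/N, N = 23863.
County 4: Wₕ = 0.55194234; term = 0.55194234²·(1 − 0.14137119)·1284/1862 = 0.18037578.
County 1: Wₕ = 0.44805766; term = 0.44805766²·(1 − 0.06715301)·712/718 = 0.18570935.
Sum = 0.36608513.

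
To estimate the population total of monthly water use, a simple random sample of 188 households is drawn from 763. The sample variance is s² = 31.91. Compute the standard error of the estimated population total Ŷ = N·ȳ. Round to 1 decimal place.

Var(Ŷ) = N²·Var(ȳ) = N²·(1 − n/N)·s²/n.
f = 188/763 = 0.24639581; Var(ȳ) = 0.75360419·31.91/188 = 0.12791229.
Var(Ŷ) = 763² · 0.12791229 = 74466.57.
SE(Ŷ) = √(74466.57) = 272.9.

272.9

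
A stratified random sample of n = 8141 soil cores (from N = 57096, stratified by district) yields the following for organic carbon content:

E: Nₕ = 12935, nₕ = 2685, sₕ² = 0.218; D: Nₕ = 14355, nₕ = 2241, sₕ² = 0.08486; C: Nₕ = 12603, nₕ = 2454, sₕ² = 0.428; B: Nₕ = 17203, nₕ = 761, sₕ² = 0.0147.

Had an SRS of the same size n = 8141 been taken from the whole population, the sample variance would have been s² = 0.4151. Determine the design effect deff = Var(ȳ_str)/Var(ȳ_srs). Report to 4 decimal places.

0.3166

Var(ȳ_str) = Σ Wₕ²(1−fₕ)sₕ²/nₕ with Wₕ = Nₕ/57096:
  E: (12935/57096)²·(1−2685/12935)·0.218/2685 = 3.3021069 × 10^-6
  D: (14355/57096)²·(1−2241/14355)·0.08486/2241 = 2.0199498 × 10^-6
  C: (12603/57096)²·(1−2454/12603)·0.428/2454 = 6.8431338 × 10^-6
  B: (17203/57096)²·(1−761/17203)·0.0147/761 = 1.6760237 × 10^-6
  → Var(ȳ_str) = 1.3841214 × 10^-5.
Var(ȳ_srs) = (1 − 8141/57096)·0.4151/8141 = 4.371861 × 10^-5.
deff = (1.3841214 × 10^-5) / (4.371861 × 10^-5) = 0.3166.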